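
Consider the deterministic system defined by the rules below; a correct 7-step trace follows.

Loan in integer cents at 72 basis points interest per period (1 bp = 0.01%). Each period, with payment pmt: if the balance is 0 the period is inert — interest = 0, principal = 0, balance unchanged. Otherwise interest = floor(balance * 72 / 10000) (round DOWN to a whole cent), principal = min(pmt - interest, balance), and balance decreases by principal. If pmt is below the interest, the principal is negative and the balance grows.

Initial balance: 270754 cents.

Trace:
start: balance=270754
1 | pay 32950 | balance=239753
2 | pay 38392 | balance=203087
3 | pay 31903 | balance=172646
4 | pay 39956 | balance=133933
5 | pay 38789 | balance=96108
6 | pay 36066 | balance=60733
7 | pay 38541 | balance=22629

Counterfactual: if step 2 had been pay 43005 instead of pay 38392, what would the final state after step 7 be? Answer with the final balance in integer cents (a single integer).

17848

(re-executing from step 2 with the substitution; state before step 2: balance=239753)
2 | pay 43005 | balance=198474
3 | pay 31903 | balance=168000
4 | pay 39956 | balance=129253
5 | pay 38789 | balance=91394
6 | pay 36066 | balance=55986
7 | pay 38541 | balance=17848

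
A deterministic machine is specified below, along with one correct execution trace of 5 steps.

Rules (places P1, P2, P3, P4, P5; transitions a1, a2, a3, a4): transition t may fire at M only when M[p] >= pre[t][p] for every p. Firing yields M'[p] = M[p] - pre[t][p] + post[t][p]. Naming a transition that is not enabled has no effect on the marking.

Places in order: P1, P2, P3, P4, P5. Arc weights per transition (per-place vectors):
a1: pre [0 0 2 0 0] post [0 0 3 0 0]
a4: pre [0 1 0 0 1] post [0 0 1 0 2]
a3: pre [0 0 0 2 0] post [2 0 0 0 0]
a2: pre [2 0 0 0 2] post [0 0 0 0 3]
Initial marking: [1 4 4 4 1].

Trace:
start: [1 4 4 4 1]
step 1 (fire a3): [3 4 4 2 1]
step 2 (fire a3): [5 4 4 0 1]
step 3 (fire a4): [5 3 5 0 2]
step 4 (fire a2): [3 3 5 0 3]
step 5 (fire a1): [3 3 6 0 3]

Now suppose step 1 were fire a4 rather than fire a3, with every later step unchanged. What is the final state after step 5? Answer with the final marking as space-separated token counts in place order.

1 2 7 2 4

(re-executing from step 1 with the substitution; state before step 1: [1 4 4 4 1])
step 1 (fire a4): [1 3 5 4 2]
step 2 (fire a3): [3 3 5 2 2]
step 3 (fire a4): [3 2 6 2 3]
step 4 (fire a2): [1 2 6 2 4]
step 5 (fire a1): [1 2 7 2 4]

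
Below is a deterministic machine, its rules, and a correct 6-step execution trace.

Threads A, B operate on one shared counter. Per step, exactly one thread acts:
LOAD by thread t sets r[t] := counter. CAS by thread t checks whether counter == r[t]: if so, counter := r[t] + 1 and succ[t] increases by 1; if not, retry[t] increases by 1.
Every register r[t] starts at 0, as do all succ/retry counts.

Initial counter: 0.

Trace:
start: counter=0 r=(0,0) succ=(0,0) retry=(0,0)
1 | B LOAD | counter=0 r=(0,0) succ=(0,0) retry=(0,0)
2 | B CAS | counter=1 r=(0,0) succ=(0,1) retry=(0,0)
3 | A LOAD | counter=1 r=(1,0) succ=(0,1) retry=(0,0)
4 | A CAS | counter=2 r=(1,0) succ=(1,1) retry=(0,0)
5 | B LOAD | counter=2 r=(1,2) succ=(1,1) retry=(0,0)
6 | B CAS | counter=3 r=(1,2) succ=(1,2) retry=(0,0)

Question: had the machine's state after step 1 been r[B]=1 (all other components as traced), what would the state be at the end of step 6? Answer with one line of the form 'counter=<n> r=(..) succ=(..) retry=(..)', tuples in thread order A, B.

state after step 1 := counter=0 r=(0,1) succ=(0,0) retry=(0,0)
2 | B CAS | counter=0 r=(0,1) succ=(0,0) retry=(0,1)
3 | A LOAD | counter=0 r=(0,1) succ=(0,0) retry=(0,1)
4 | A CAS | counter=1 r=(0,1) succ=(1,0) retry=(0,1)
5 | B LOAD | counter=1 r=(0,1) succ=(1,0) retry=(0,1)
6 | B CAS | counter=2 r=(0,1) succ=(1,1) retry=(0,1)

counter=2 r=(0,1) succ=(1,1) retry=(0,1)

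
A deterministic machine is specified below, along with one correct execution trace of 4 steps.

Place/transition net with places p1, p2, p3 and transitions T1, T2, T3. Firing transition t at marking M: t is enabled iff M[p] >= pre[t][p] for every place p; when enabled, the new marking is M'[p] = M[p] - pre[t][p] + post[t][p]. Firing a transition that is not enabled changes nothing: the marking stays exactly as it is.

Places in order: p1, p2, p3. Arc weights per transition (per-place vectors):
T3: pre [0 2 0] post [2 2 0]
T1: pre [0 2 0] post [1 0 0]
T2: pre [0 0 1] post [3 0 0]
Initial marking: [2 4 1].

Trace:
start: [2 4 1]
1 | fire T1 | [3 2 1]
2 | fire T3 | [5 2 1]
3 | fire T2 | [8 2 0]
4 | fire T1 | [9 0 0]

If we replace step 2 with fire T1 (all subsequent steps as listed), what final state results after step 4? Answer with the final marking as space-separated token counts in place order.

7 0 0

(re-executing from step 2 with the substitution; state before step 2: [3 2 1])
2 | fire T1 | [4 0 1]
3 | fire T2 | [7 0 0]
4 | fire T1 | [7 0 0]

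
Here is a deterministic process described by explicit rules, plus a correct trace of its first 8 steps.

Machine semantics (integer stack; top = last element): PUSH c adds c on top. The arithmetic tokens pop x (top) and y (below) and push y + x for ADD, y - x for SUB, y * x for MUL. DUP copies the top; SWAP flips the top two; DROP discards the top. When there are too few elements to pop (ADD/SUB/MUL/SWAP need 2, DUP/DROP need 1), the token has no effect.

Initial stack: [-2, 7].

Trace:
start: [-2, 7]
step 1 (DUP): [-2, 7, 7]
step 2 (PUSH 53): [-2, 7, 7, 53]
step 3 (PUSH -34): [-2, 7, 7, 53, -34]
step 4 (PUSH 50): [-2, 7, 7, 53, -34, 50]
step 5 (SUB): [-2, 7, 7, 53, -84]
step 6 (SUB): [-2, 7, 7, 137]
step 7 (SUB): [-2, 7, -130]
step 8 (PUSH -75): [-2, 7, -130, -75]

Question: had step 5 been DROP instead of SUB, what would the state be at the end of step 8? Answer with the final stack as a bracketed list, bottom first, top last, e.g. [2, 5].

(re-executing from step 5 with the substitution; state before step 5: [-2, 7, 7, 53, -34, 50])
step 5 (DROP): [-2, 7, 7, 53, -34]
step 6 (SUB): [-2, 7, 7, 87]
step 7 (SUB): [-2, 7, -80]
step 8 (PUSH -75): [-2, 7, -80, -75]

[-2, 7, -80, -75]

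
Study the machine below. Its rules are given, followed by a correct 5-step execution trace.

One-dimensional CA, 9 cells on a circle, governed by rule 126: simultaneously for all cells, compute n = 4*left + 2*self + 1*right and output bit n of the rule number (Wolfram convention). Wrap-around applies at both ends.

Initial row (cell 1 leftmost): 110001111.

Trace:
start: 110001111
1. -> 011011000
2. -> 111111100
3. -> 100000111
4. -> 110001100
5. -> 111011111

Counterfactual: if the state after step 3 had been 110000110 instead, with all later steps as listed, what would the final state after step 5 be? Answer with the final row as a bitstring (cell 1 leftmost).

001111000

state after step 3 := 110000110
4. -> 111001111
5. -> 001111000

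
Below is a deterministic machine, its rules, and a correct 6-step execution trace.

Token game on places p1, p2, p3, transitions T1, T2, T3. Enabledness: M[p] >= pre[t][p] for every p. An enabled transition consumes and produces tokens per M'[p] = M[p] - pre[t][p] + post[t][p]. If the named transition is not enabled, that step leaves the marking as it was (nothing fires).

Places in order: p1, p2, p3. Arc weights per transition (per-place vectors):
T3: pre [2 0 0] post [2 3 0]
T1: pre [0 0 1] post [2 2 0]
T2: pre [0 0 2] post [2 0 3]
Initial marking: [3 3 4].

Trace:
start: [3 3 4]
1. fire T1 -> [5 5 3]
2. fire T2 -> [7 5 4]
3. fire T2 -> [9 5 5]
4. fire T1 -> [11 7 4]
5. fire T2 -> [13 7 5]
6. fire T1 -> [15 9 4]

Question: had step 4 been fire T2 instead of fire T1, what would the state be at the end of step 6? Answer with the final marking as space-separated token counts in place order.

15 7 6

(re-executing from step 4 with the substitution; state before step 4: [9 5 5])
4. fire T2 -> [11 5 6]
5. fire T2 -> [13 5 7]
6. fire T1 -> [15 7 6]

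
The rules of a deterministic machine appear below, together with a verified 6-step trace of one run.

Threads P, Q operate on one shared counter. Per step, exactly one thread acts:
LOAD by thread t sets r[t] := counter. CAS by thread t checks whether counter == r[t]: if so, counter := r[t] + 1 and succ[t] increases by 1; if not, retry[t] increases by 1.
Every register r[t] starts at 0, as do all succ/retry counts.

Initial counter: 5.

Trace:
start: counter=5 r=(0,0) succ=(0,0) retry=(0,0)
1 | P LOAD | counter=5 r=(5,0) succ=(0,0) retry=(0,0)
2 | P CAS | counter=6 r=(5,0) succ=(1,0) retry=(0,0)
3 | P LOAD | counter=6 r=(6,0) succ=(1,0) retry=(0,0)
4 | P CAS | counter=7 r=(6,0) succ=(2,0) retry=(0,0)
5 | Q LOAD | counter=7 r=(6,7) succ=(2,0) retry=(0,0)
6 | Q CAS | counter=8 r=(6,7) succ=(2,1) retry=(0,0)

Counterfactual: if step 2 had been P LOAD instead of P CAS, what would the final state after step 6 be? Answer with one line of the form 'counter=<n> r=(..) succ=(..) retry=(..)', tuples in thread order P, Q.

(re-executing from step 2 with the substitution; state before step 2: counter=5 r=(5,0) succ=(0,0) retry=(0,0))
2 | P LOAD | counter=5 r=(5,0) succ=(0,0) retry=(0,0)
3 | P LOAD | counter=5 r=(5,0) succ=(0,0) retry=(0,0)
4 | P CAS | counter=6 r=(5,0) succ=(1,0) retry=(0,0)
5 | Q LOAD | counter=6 r=(5,6) succ=(1,0) retry=(0,0)
6 | Q CAS | counter=7 r=(5,6) succ=(1,1) retry=(0,0)

counter=7 r=(5,6) succ=(1,1) retry=(0,0)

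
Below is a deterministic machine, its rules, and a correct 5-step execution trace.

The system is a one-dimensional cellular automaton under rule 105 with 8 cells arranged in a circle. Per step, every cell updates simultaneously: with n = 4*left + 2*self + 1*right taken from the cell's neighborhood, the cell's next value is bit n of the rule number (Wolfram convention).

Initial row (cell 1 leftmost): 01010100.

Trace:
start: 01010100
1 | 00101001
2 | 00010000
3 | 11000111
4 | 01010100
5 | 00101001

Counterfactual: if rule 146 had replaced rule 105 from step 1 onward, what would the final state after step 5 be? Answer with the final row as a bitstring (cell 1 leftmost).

00000000

(re-executing steps 1..5 under rule 146; state before step 1: 01010100)
1 | 10000010
2 | 01000100
3 | 10101010
4 | 00000000
5 | 00000000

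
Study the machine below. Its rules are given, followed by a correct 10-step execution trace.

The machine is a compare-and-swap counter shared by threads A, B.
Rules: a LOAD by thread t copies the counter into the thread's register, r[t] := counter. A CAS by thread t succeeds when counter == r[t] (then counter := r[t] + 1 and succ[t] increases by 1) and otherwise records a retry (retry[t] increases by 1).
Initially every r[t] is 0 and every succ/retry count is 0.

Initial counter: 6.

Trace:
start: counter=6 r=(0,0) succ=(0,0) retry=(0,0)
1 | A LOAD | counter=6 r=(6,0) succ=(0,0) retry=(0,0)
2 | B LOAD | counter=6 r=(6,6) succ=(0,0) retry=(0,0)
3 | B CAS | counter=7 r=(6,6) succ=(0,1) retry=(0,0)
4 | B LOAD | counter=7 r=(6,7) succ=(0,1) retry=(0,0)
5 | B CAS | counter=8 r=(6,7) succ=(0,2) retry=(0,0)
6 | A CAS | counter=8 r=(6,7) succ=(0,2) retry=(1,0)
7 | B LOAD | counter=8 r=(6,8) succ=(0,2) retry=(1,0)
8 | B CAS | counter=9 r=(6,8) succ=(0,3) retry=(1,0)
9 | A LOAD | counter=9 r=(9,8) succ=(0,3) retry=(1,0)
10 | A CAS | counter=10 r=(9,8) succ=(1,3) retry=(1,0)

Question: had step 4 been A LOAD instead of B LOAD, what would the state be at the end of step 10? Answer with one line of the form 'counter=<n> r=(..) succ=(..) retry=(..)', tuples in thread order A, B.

counter=10 r=(9,8) succ=(2,2) retry=(0,1)

(re-executing from step 4 with the substitution; state before step 4: counter=7 r=(6,6) succ=(0,1) retry=(0,0))
4 | A LOAD | counter=7 r=(7,6) succ=(0,1) retry=(0,0)
5 | B CAS | counter=7 r=(7,6) succ=(0,1) retry=(0,1)
6 | A CAS | counter=8 r=(7,6) succ=(1,1) retry=(0,1)
7 | B LOAD | counter=8 r=(7,8) succ=(1,1) retry=(0,1)
8 | B CAS | counter=9 r=(7,8) succ=(1,2) retry=(0,1)
9 | A LOAD | counter=9 r=(9,8) succ=(1,2) retry=(0,1)
10 | A CAS | counter=10 r=(9,8) succ=(2,2) retry=(0,1)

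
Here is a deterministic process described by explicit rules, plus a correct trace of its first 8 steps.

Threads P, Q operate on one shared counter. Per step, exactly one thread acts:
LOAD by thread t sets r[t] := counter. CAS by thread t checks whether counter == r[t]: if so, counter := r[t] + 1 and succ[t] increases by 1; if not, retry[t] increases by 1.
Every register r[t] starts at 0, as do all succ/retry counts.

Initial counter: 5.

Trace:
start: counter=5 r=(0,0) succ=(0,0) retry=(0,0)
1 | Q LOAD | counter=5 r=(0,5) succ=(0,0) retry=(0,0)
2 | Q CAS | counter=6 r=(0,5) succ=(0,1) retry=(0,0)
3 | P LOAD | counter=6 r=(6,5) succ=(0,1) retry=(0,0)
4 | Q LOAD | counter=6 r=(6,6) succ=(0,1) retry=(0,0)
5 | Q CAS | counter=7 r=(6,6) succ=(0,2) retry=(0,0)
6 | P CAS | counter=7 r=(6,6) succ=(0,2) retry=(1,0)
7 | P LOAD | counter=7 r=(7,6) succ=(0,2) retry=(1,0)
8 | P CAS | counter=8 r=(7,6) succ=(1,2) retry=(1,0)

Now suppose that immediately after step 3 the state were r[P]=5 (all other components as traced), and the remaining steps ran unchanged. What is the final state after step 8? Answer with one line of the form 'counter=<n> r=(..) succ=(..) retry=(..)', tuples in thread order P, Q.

counter=8 r=(7,6) succ=(1,2) retry=(1,0)

state after step 3 := counter=6 r=(5,5) succ=(0,1) retry=(0,0)
4 | Q LOAD | counter=6 r=(5,6) succ=(0,1) retry=(0,0)
5 | Q CAS | counter=7 r=(5,6) succ=(0,2) retry=(0,0)
6 | P CAS | counter=7 r=(5,6) succ=(0,2) retry=(1,0)
7 | P LOAD | counter=7 r=(7,6) succ=(0,2) retry=(1,0)
8 | P CAS | counter=8 r=(7,6) succ=(1,2) retry=(1,0)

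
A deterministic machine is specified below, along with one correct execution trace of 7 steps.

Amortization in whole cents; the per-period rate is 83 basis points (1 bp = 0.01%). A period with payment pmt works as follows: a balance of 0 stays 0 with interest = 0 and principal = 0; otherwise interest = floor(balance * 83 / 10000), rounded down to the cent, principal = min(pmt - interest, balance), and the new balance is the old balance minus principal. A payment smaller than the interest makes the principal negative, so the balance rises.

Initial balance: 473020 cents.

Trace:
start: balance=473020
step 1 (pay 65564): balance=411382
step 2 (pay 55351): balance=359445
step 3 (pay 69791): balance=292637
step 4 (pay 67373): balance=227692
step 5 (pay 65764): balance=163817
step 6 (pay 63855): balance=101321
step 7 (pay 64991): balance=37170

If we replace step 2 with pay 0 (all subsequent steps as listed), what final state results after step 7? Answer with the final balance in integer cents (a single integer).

(re-executing from step 2 with the substitution; state before step 2: balance=411382)
step 2 (pay 0): balance=414796
step 3 (pay 69791): balance=348447
step 4 (pay 67373): balance=283966
step 5 (pay 65764): balance=220558
step 6 (pay 63855): balance=158533
step 7 (pay 64991): balance=94857

94857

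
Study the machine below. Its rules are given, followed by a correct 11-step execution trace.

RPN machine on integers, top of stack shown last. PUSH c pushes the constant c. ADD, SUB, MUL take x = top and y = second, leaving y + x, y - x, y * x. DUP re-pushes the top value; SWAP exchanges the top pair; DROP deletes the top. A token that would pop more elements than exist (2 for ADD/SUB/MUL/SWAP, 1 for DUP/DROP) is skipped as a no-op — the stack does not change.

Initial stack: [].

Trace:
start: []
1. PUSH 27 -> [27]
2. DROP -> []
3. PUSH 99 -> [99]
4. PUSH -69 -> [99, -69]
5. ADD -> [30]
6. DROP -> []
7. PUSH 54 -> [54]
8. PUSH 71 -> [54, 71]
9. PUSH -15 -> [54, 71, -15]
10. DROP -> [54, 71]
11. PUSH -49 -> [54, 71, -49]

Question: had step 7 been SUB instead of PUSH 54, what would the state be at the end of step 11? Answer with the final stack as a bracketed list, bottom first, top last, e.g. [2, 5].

(re-executing from step 7 with the substitution; state before step 7: [])
7. SUB -> []
8. PUSH 71 -> [71]
9. PUSH -15 -> [71, -15]
10. DROP -> [71]
11. PUSH -49 -> [71, -49]

[71, -49]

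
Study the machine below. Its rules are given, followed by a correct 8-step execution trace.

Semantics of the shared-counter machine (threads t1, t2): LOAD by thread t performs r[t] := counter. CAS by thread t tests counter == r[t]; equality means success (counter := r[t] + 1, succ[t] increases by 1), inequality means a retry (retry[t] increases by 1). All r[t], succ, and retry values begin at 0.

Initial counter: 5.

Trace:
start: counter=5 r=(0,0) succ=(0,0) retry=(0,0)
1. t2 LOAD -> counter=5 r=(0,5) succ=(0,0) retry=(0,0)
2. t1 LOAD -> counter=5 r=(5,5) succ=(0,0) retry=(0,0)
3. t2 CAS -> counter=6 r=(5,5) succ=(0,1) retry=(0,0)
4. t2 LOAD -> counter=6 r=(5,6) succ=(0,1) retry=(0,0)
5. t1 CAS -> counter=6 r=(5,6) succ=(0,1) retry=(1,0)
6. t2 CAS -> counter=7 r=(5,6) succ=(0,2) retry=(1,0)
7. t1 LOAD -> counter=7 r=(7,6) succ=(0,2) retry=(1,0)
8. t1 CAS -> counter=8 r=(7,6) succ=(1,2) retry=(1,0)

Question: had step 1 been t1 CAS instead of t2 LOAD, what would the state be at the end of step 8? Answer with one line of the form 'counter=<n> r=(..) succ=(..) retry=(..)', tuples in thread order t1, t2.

(re-executing from step 1 with the substitution; state before step 1: counter=5 r=(0,0) succ=(0,0) retry=(0,0))
1. t1 CAS -> counter=5 r=(0,0) succ=(0,0) retry=(1,0)
2. t1 LOAD -> counter=5 r=(5,0) succ=(0,0) retry=(1,0)
3. t2 CAS -> counter=5 r=(5,0) succ=(0,0) retry=(1,1)
4. t2 LOAD -> counter=5 r=(5,5) succ=(0,0) retry=(1,1)
5. t1 CAS -> counter=6 r=(5,5) succ=(1,0) retry=(1,1)
6. t2 CAS -> counter=6 r=(5,5) succ=(1,0) retry=(1,2)
7. t1 LOAD -> counter=6 r=(6,5) succ=(1,0) retry=(1,2)
8. t1 CAS -> counter=7 r=(6,5) succ=(2,0) retry=(1,2)

counter=7 r=(6,5) succ=(2,0) retry=(1,2)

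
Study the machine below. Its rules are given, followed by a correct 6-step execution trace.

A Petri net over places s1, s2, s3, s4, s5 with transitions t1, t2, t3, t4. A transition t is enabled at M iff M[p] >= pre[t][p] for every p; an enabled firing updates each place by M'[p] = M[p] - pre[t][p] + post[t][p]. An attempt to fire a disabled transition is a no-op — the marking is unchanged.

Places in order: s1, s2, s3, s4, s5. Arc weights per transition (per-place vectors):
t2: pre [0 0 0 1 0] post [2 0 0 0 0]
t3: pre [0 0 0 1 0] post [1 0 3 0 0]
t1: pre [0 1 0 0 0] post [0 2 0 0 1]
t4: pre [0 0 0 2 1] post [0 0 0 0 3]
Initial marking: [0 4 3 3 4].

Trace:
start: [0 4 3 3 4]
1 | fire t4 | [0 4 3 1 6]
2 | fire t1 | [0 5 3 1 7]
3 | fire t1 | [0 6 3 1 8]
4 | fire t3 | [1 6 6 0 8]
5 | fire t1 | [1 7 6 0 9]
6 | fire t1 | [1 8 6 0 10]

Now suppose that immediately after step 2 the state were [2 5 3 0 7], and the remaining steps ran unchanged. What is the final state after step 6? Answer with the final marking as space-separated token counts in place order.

state after step 2 := [2 5 3 0 7]
3 | fire t1 | [2 6 3 0 8]
4 | fire t3 | [2 6 3 0 8]
5 | fire t1 | [2 7 3 0 9]
6 | fire t1 | [2 8 3 0 10]

2 8 3 0 10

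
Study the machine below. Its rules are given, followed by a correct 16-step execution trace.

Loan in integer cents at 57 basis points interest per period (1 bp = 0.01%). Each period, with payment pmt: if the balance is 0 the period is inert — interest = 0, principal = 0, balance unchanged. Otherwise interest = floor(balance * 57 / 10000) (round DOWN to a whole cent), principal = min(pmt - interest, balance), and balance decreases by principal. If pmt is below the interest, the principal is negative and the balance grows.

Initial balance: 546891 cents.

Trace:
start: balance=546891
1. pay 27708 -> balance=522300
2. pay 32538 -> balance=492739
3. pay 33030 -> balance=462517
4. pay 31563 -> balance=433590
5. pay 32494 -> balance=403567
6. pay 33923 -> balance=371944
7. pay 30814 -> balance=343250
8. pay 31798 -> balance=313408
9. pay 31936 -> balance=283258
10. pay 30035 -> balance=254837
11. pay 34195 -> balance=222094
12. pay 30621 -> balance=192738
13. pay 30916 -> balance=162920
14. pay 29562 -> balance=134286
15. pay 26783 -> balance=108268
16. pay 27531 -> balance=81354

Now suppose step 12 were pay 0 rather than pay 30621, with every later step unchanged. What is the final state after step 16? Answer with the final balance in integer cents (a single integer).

(re-executing from step 12 with the substitution; state before step 12: balance=222094)
12. pay 0 -> balance=223359
13. pay 30916 -> balance=193716
14. pay 29562 -> balance=165258
15. pay 26783 -> balance=139416
16. pay 27531 -> balance=112679

112679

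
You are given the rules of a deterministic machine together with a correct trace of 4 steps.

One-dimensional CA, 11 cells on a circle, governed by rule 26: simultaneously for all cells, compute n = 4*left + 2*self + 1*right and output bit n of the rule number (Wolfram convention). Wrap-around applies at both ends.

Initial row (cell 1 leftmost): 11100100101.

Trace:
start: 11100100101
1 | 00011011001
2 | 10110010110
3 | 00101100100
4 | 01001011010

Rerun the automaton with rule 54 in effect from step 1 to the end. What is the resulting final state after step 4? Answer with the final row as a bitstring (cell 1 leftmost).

00001000100

(re-executing steps 1..4 under rule 54; state before step 1: 11100100101)
1 | 00011111110
2 | 00100000001
3 | 11110000011
4 | 00001000100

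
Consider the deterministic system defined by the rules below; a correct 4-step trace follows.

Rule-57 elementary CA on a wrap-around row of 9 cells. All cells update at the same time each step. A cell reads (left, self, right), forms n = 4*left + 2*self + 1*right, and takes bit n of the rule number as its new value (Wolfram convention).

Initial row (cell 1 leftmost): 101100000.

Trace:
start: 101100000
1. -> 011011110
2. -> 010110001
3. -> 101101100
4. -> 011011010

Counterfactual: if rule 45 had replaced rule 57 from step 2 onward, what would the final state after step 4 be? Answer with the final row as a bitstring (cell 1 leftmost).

(re-executing steps 2..4 under rule 45; state before step 2: 011011110)
2. -> 010110000
3. -> 011100111
4. -> 110000100

110000100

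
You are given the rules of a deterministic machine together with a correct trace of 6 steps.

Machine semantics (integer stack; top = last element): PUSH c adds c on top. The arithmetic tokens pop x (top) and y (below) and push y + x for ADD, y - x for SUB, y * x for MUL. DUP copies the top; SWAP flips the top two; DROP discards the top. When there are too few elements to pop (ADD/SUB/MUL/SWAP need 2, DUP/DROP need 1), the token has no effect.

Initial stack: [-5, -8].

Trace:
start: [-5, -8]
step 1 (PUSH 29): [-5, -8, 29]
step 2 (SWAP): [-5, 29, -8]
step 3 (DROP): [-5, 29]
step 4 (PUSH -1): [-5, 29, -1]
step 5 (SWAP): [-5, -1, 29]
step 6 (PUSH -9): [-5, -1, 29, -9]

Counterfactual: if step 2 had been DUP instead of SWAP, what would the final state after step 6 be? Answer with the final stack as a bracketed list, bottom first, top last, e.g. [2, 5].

[-5, -8, -1, 29, -9]

(re-executing from step 2 with the substitution; state before step 2: [-5, -8, 29])
step 2 (DUP): [-5, -8, 29, 29]
step 3 (DROP): [-5, -8, 29]
step 4 (PUSH -1): [-5, -8, 29, -1]
step 5 (SWAP): [-5, -8, -1, 29]
step 6 (PUSH -9): [-5, -8, -1, 29, -9]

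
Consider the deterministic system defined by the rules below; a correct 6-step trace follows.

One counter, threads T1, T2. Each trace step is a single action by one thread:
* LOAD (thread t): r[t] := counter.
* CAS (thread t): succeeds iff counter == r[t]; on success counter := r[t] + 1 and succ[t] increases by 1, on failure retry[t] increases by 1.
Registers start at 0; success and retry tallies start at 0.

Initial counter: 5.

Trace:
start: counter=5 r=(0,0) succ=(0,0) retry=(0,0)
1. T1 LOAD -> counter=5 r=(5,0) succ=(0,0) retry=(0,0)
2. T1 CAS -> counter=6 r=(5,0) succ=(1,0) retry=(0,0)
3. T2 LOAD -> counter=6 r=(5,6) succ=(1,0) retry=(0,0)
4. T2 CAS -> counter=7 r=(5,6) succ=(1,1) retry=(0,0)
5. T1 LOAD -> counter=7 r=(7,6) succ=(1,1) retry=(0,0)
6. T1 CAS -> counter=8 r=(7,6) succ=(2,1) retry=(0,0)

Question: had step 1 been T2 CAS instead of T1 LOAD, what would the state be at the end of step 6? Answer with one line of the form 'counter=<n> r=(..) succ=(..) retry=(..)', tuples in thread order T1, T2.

counter=7 r=(6,5) succ=(1,1) retry=(1,1)

(re-executing from step 1 with the substitution; state before step 1: counter=5 r=(0,0) succ=(0,0) retry=(0,0))
1. T2 CAS -> counter=5 r=(0,0) succ=(0,0) retry=(0,1)
2. T1 CAS -> counter=5 r=(0,0) succ=(0,0) retry=(1,1)
3. T2 LOAD -> counter=5 r=(0,5) succ=(0,0) retry=(1,1)
4. T2 CAS -> counter=6 r=(0,5) succ=(0,1) retry=(1,1)
5. T1 LOAD -> counter=6 r=(6,5) succ=(0,1) retry=(1,1)
6. T1 CAS -> counter=7 r=(6,5) succ=(1,1) retry=(1,1)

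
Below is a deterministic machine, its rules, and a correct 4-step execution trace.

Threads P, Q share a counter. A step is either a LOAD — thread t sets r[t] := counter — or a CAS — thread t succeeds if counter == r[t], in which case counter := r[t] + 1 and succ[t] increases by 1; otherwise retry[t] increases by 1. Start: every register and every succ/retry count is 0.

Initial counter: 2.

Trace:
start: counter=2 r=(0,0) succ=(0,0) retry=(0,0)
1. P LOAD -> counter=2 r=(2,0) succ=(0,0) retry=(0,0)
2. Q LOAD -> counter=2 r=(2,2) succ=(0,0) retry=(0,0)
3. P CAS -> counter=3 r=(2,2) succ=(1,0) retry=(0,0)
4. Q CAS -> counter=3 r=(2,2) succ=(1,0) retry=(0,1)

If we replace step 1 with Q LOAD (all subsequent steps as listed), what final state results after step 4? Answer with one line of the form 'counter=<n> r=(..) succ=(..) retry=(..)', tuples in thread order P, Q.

counter=3 r=(0,2) succ=(0,1) retry=(1,0)

(re-executing from step 1 with the substitution; state before step 1: counter=2 r=(0,0) succ=(0,0) retry=(0,0))
1. Q LOAD -> counter=2 r=(0,2) succ=(0,0) retry=(0,0)
2. Q LOAD -> counter=2 r=(0,2) succ=(0,0) retry=(0,0)
3. P CAS -> counter=2 r=(0,2) succ=(0,0) retry=(1,0)
4. Q CAS -> counter=3 r=(0,2) succ=(0,1) retry=(1,0)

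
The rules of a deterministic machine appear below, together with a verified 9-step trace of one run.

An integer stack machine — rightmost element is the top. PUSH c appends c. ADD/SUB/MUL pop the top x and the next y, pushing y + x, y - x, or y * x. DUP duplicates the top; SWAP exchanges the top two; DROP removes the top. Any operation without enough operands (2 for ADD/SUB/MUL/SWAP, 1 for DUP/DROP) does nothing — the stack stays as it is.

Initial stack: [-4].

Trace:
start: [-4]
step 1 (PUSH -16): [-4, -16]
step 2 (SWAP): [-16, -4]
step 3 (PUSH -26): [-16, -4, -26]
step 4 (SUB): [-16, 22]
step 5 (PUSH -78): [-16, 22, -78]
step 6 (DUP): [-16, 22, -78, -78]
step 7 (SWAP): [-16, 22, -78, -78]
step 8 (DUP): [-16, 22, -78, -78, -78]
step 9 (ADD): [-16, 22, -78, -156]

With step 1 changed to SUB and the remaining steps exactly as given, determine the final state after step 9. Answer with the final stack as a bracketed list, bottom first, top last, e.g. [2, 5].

(re-executing from step 1 with the substitution; state before step 1: [-4])
step 1 (SUB): [-4]
step 2 (SWAP): [-4]
step 3 (PUSH -26): [-4, -26]
step 4 (SUB): [22]
step 5 (PUSH -78): [22, -78]
step 6 (DUP): [22, -78, -78]
step 7 (SWAP): [22, -78, -78]
step 8 (DUP): [22, -78, -78, -78]
step 9 (ADD): [22, -78, -156]

[22, -78, -156]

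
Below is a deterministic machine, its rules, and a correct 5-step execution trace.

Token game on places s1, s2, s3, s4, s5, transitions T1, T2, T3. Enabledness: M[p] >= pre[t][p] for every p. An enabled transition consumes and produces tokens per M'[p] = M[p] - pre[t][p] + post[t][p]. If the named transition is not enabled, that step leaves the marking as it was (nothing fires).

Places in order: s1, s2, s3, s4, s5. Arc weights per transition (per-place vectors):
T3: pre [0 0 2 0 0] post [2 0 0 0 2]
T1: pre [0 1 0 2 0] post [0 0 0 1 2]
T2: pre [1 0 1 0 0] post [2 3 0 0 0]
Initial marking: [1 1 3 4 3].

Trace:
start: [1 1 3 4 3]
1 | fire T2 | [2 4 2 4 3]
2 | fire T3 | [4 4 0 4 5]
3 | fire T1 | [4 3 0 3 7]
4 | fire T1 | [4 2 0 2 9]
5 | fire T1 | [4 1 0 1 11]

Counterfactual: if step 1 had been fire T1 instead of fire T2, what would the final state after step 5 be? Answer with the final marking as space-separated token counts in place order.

(re-executing from step 1 with the substitution; state before step 1: [1 1 3 4 3])
1 | fire T1 | [1 0 3 3 5]
2 | fire T3 | [3 0 1 3 7]
3 | fire T1 | [3 0 1 3 7]
4 | fire T1 | [3 0 1 3 7]
5 | fire T1 | [3 0 1 3 7]

3 0 1 3 7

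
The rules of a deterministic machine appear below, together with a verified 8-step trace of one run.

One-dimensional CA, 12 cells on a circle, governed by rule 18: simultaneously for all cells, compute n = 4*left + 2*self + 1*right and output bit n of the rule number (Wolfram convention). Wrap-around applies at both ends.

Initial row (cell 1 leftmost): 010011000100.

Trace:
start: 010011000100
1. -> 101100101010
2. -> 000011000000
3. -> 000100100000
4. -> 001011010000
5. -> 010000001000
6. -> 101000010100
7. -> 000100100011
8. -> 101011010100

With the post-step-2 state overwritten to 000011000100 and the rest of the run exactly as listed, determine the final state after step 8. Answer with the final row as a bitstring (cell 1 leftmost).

100001000101

state after step 2 := 000011000100
3. -> 000100101010
4. -> 001011000001
5. -> 110000100010
6. -> 001001010100
7. -> 010110000010
8. -> 100001000101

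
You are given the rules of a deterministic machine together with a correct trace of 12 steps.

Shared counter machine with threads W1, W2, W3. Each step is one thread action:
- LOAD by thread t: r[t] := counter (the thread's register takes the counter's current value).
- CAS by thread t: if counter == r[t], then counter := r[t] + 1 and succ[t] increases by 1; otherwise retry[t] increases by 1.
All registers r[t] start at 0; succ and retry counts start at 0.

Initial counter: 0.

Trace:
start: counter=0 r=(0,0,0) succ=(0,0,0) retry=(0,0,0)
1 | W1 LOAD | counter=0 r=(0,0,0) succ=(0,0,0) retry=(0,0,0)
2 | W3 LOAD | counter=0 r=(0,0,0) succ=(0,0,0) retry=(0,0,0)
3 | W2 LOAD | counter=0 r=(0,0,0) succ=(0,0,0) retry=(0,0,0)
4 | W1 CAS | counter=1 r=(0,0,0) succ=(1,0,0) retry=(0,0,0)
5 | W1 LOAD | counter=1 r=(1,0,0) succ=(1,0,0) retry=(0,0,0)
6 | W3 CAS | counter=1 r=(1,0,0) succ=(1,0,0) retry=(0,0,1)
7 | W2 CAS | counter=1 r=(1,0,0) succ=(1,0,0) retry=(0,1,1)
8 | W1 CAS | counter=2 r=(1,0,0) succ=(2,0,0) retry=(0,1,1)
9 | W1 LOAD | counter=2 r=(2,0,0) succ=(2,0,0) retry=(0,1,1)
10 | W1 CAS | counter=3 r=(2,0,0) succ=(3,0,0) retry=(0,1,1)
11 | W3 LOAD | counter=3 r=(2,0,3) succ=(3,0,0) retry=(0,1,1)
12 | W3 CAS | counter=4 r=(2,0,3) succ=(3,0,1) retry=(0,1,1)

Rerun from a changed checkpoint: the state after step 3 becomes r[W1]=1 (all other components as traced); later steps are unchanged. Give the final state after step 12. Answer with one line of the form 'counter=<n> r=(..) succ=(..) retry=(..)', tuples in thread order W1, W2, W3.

counter=3 r=(1,0,2) succ=(1,0,2) retry=(2,1,0)

state after step 3 := counter=0 r=(1,0,0) succ=(0,0,0) retry=(0,0,0)
4 | W1 CAS | counter=0 r=(1,0,0) succ=(0,0,0) retry=(1,0,0)
5 | W1 LOAD | counter=0 r=(0,0,0) succ=(0,0,0) retry=(1,0,0)
6 | W3 CAS | counter=1 r=(0,0,0) succ=(0,0,1) retry=(1,0,0)
7 | W2 CAS | counter=1 r=(0,0,0) succ=(0,0,1) retry=(1,1,0)
8 | W1 CAS | counter=1 r=(0,0,0) succ=(0,0,1) retry=(2,1,0)
9 | W1 LOAD | counter=1 r=(1,0,0) succ=(0,0,1) retry=(2,1,0)
10 | W1 CAS | counter=2 r=(1,0,0) succ=(1,0,1) retry=(2,1,0)
11 | W3 LOAD | counter=2 r=(1,0,2) succ=(1,0,1) retry=(2,1,0)
12 | W3 CAS | counter=3 r=(1,0,2) succ=(1,0,2) retry=(2,1,0)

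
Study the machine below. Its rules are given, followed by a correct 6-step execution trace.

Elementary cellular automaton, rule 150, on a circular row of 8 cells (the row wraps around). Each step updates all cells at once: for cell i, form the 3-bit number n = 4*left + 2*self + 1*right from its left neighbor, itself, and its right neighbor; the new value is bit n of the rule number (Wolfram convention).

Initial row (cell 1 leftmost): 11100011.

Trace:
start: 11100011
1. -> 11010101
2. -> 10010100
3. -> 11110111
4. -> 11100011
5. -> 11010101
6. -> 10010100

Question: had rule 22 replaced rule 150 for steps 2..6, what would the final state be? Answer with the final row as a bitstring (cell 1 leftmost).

00010100

(re-executing steps 2..6 under rule 22; state before step 2: 11010101)
2. -> 00010100
3. -> 00110110
4. -> 01000001
5. -> 01100011
6. -> 00010100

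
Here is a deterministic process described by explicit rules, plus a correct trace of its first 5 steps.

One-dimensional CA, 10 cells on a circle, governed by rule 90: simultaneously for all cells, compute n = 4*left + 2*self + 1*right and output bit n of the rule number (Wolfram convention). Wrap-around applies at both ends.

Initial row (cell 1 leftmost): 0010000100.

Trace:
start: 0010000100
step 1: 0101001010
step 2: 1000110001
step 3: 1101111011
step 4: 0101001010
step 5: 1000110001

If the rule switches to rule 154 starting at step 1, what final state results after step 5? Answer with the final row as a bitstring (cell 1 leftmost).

(re-executing steps 1..5 under rule 154; state before step 1: 0010000100)
step 1: 0101001010
step 2: 1000110001
step 3: 0101101011
step 4: 0001000010
step 5: 0010100101

0010100101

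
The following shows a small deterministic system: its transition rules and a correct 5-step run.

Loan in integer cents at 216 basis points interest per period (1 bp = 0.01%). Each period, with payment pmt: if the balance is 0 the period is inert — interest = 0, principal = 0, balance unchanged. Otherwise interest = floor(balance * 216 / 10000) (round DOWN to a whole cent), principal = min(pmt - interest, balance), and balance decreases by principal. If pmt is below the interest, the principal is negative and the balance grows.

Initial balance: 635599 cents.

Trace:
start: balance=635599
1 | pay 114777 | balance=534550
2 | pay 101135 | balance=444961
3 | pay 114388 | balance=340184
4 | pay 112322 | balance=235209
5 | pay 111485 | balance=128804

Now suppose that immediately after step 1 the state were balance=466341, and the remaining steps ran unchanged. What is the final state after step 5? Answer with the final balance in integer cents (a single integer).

54508

state after step 1 := balance=466341
2 | pay 101135 | balance=375278
3 | pay 114388 | balance=268996
4 | pay 112322 | balance=162484
5 | pay 111485 | balance=54508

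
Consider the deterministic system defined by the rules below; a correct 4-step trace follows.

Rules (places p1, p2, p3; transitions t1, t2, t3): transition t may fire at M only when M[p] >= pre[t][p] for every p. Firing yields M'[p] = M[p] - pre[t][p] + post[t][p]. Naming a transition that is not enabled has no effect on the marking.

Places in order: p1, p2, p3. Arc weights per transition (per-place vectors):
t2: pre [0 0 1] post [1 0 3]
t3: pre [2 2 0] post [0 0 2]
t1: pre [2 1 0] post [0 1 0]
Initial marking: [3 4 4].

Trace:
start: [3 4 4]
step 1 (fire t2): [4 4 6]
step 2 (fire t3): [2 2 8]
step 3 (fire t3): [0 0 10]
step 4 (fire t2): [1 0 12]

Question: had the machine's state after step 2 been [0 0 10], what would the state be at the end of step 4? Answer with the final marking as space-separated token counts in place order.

1 0 12

state after step 2 := [0 0 10]
step 3 (fire t3): [0 0 10]
step 4 (fire t2): [1 0 12]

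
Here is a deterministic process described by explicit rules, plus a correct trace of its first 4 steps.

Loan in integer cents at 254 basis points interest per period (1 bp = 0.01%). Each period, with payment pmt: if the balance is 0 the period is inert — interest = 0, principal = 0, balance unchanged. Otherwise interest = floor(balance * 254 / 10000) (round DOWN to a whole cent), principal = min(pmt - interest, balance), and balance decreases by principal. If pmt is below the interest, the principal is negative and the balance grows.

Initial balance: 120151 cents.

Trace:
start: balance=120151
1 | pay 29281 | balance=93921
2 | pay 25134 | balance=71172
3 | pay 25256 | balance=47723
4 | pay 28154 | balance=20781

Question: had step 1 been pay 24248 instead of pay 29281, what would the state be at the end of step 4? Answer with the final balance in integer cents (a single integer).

(re-executing from step 1 with the substitution; state before step 1: balance=120151)
1 | pay 24248 | balance=98954
2 | pay 25134 | balance=76333
3 | pay 25256 | balance=53015
4 | pay 28154 | balance=26207

26207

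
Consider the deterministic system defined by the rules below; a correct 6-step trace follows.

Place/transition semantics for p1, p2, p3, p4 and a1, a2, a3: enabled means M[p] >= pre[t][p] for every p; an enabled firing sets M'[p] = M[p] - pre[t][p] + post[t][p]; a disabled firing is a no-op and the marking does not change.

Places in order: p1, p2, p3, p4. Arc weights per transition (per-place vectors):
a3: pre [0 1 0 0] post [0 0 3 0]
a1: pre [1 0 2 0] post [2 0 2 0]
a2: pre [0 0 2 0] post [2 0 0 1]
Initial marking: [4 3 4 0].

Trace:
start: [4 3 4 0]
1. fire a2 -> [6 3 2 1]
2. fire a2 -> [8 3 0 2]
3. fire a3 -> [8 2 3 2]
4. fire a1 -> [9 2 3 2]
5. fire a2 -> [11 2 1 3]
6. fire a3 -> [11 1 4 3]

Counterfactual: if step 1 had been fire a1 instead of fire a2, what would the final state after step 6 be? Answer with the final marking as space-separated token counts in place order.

10 1 6 2

(re-executing from step 1 with the substitution; state before step 1: [4 3 4 0])
1. fire a1 -> [5 3 4 0]
2. fire a2 -> [7 3 2 1]
3. fire a3 -> [7 2 5 1]
4. fire a1 -> [8 2 5 1]
5. fire a2 -> [10 2 3 2]
6. fire a3 -> [10 1 6 2]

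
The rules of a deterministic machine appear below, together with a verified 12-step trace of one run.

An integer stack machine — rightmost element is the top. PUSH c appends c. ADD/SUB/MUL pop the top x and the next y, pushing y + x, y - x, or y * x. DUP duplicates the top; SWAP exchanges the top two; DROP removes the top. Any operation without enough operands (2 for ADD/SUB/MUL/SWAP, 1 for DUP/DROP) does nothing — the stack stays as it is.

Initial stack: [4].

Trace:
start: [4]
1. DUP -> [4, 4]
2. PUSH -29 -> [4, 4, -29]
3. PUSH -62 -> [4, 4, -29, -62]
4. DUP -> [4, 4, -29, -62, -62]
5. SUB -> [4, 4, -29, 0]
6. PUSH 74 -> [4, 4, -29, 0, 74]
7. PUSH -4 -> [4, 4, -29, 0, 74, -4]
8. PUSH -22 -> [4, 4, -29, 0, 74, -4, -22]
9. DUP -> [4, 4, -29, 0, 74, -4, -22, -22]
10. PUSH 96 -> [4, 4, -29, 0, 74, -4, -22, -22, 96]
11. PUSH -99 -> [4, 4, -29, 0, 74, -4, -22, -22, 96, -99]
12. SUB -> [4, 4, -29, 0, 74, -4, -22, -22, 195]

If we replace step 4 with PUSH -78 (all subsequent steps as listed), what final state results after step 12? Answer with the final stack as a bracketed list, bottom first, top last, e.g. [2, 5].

(re-executing from step 4 with the substitution; state before step 4: [4, 4, -29, -62])
4. PUSH -78 -> [4, 4, -29, -62, -78]
5. SUB -> [4, 4, -29, 16]
6. PUSH 74 -> [4, 4, -29, 16, 74]
7. PUSH -4 -> [4, 4, -29, 16, 74, -4]
8. PUSH -22 -> [4, 4, -29, 16, 74, -4, -22]
9. DUP -> [4, 4, -29, 16, 74, -4, -22, -22]
10. PUSH 96 -> [4, 4, -29, 16, 74, -4, -22, -22, 96]
11. PUSH -99 -> [4, 4, -29, 16, 74, -4, -22, -22, 96, -99]
12. SUB -> [4, 4, -29, 16, 74, -4, -22, -22, 195]

[4, 4, -29, 16, 74, -4, -22, -22, 195]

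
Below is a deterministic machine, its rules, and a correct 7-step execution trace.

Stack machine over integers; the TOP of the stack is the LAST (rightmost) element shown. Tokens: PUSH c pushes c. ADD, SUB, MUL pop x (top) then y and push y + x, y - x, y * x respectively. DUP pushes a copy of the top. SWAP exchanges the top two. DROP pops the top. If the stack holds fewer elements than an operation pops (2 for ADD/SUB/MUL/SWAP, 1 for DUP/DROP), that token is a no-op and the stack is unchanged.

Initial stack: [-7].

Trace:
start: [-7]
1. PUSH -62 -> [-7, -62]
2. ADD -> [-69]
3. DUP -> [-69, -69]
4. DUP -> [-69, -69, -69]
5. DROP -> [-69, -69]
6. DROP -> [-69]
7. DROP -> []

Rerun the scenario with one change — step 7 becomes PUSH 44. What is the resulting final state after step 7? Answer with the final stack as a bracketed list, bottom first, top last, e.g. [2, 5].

[-69, 44]

(re-executing from step 7 with the substitution; state before step 7: [-69])
7. PUSH 44 -> [-69, 44]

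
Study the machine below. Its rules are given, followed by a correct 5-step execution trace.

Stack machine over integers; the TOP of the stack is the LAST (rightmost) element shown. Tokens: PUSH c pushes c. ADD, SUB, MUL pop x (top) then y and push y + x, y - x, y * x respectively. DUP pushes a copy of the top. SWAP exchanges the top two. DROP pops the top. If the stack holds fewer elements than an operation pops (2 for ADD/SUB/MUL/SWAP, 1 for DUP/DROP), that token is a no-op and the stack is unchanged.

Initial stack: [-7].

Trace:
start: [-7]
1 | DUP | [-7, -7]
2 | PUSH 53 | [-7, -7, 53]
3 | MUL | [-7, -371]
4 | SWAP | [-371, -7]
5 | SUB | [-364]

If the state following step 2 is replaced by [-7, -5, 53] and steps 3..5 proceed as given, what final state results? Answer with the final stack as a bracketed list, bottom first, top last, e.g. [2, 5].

[-258]

state after step 2 := [-7, -5, 53]
3 | MUL | [-7, -265]
4 | SWAP | [-265, -7]
5 | SUB | [-258]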